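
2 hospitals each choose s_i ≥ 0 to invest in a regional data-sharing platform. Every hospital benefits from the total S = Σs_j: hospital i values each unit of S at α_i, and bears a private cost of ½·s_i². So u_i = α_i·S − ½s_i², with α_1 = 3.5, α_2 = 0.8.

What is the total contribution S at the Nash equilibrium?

4.3

Hospital i's FOC: ∂u_i/∂s_i = α_i − s_i = 0, so s_i* = α_i.
NE contributions = (3.5, 0.8); S = 4.3.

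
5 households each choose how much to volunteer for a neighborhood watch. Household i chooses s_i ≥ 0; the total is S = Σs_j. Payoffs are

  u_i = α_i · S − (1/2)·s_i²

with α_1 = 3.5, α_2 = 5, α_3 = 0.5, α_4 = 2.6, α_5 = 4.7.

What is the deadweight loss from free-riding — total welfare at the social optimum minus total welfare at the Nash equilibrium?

Household i's FOC: ∂u_i/∂s_i = α_i − s_i = 0, so s_i* = α_i.
NE contributions = (3.5, 5, 0.5, 2.6, 4.7); S = 16.3.
W^NE = (Σα)·S − ½Σα_i² = 16.3² − ½·66.35 = 232.515.
Planner sets s_i = Σα_j = 16.3 for every i, so S^SO = 5·16.3 = 81.5.
W^SO = (Σα)·S^SO − ½·5·(Σα)² = (5/2)·16.3² = 664.225.
Deadweight loss = W^SO − W^NE = 431.71.

431.71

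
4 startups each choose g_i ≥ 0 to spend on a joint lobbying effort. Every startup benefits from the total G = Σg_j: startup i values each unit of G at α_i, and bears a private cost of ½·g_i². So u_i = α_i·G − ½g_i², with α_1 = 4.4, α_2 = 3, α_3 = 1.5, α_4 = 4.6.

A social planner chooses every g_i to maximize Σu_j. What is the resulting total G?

Planner FOC: ∂(Σu_j)/∂g_i = (Σα_j) − g_i = 0, so g_i^SO = Σα_j = 13.5 for every i; G^SO = 54.

54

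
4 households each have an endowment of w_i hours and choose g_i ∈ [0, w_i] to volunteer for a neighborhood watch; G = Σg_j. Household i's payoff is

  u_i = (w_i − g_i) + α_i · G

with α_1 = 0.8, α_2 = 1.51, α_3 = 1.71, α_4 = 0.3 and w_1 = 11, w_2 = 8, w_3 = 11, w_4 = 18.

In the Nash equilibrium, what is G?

19

∂u_i/∂g_i = α_i − 1, so household i contributes w_i if α_i > 1, else 0.
α_i > 1 for i ∈ {2, 3}; NE contributions (0, 8, 11, 0), G = 19.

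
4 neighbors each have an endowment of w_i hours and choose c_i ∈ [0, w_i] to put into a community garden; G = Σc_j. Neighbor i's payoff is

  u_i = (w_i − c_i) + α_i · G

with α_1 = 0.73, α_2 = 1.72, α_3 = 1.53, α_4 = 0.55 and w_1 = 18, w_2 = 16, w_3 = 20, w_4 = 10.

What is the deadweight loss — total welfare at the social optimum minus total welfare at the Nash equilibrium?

∂u_i/∂c_i = α_i − 1, so neighbor i contributes w_i if α_i > 1, else 0.
α_i > 1 for i ∈ {2, 3}; NE contributions (0, 16, 20, 0), G = 36.
W^NE = Σw_i − G^NE + (Σα_i)·G^NE = 64 + 3.53·36 = 191.08.
Planner: ∂(Σu_j)/∂c_i = Σα_j − 1 = 3.53 > 0, so everyone contributes w_i; G^SO = 64, W^SO = 64 + 3.53·64 = 289.92.
Deadweight loss = 98.84.

98.84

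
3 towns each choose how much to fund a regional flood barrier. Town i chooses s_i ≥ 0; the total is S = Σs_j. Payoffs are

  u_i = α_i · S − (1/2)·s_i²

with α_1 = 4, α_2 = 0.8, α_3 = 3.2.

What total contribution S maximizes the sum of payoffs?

24

Planner FOC: ∂(Σu_j)/∂s_i = (Σα_j) − s_i = 0, so s_i^SO = Σα_j = 8 for every i; S^SO = 24.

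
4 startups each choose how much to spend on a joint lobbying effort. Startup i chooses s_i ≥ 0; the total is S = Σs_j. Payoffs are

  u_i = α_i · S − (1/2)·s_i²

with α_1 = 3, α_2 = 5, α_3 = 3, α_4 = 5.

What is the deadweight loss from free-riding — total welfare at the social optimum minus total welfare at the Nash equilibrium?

Startup i's FOC: ∂u_i/∂s_i = α_i − s_i = 0, so s_i* = α_i.
NE contributions = (3, 5, 3, 5); S = 16.
W^NE = (Σα)·S − ½Σα_i² = 16² − ½·68 = 222.
Planner sets s_i = Σα_j = 16 for every i, so S^SO = 4·16 = 64.
W^SO = (Σα)·S^SO − ½·4·(Σα)² = (4/2)·16² = 512.
Deadweight loss = W^SO − W^NE = 290.

290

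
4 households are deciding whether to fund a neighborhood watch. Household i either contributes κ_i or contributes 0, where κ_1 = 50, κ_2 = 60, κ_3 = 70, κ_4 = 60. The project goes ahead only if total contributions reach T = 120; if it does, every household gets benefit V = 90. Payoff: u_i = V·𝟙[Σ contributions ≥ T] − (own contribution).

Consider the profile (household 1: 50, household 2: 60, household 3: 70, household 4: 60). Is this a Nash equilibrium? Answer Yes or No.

Total = 240 ≥ 120: provided.
Household 1 (pledges 50, payoff 40): dropping to 0 → total 190, payoff 90. Profitable deviation.

No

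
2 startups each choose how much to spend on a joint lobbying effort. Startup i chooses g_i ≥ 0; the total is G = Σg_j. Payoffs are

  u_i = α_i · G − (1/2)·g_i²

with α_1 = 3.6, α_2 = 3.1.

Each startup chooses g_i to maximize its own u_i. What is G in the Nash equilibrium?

Startup i's FOC: ∂u_i/∂g_i = α_i − g_i = 0, so g_i* = α_i.
NE contributions = (3.6, 3.1); G = 6.7.

6.7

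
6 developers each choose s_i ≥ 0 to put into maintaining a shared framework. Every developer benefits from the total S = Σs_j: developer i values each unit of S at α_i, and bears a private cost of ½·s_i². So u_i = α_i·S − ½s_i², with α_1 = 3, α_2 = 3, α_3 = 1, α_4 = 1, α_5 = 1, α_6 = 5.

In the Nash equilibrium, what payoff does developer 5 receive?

13.5

Developer i's FOC: ∂u_i/∂s_i = α_i − s_i = 0, so s_i* = α_i.
NE contributions = (3, 3, 1, 1, 1, 5); S = 14.
u_5 = α_5·S − ½·(s_5)² = 1·14 − ½·1² = 13.5.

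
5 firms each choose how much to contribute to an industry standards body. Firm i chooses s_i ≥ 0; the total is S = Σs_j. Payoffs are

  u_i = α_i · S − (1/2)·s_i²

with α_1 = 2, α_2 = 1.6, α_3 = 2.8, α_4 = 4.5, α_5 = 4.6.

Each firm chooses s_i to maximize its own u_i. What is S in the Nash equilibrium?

Firm i's FOC: ∂u_i/∂s_i = α_i − s_i = 0, so s_i* = α_i.
NE contributions = (2, 1.6, 2.8, 4.5, 4.6); S = 15.5.

15.5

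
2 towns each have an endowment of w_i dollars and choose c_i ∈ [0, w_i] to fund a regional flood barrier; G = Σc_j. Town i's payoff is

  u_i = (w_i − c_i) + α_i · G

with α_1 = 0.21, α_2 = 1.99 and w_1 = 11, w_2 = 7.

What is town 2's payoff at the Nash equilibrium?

13.93

∂u_i/∂c_i = α_i − 1, so town i contributes w_i if α_i > 1, else 0.
α_i > 1 for i ∈ {2}; NE contributions (0, 7), G = 7.
u_2 = (7 − 7) + 1.99·7 = 13.93.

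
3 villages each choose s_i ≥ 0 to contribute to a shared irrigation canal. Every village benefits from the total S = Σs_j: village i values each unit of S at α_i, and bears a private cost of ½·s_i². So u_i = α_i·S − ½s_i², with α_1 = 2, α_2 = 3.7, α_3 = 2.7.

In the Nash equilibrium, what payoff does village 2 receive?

24.235

Village i's FOC: ∂u_i/∂s_i = α_i − s_i = 0, so s_i* = α_i.
NE contributions = (2, 3.7, 2.7); S = 8.4.
u_2 = α_2·S − ½·(s_2)² = 3.7·8.4 − ½·3.7² = 24.235.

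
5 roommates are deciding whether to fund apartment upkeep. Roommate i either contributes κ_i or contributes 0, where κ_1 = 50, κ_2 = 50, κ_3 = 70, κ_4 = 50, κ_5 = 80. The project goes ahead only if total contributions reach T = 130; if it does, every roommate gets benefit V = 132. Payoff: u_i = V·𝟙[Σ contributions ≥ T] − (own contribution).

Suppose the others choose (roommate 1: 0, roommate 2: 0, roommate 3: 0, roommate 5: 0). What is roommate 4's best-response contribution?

Others' total = 0. Even contributing 50 gives 50 < 130: no benefit either way.
Best response: 0.

0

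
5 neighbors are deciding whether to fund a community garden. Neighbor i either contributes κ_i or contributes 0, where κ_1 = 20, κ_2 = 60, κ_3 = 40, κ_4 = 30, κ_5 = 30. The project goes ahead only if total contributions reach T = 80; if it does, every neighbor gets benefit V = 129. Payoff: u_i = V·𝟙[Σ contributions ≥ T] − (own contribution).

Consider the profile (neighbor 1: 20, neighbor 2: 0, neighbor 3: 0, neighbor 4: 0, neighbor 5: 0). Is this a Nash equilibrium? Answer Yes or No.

Total = 20 < 80: not provided.
Neighbor 1 (pledges 20, payoff -20): dropping to 0 → total 0, payoff 0. Profitable deviation.

No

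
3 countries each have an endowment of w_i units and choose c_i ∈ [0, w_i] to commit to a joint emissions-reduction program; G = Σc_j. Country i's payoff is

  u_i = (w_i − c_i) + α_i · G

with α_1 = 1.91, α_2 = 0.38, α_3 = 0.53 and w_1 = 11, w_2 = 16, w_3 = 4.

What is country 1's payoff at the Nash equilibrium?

∂u_i/∂c_i = α_i − 1, so country i contributes w_i if α_i > 1, else 0.
α_i > 1 for i ∈ {1}; NE contributions (11, 0, 0), G = 11.
u_1 = (11 − 11) + 1.91·11 = 21.01.

21.01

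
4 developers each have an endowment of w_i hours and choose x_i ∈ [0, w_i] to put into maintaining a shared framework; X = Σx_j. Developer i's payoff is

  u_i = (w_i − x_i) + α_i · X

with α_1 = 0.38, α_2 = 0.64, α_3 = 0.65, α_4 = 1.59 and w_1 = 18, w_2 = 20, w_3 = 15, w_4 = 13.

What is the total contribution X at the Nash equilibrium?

13

∂u_i/∂x_i = α_i − 1, so developer i contributes w_i if α_i > 1, else 0.
α_i > 1 for i ∈ {4}; NE contributions (0, 0, 0, 13), X = 13.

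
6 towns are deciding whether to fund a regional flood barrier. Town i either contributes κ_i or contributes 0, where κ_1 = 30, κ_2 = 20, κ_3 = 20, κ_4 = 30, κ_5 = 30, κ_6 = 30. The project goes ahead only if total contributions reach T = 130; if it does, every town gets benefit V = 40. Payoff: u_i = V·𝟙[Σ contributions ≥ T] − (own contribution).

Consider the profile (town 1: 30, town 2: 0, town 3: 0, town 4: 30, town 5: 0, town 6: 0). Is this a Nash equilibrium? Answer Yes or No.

No

Total = 60 < 130: not provided.
Town 1 (pledges 30, payoff -30): dropping to 0 → total 30, payoff 0. Profitable deviation.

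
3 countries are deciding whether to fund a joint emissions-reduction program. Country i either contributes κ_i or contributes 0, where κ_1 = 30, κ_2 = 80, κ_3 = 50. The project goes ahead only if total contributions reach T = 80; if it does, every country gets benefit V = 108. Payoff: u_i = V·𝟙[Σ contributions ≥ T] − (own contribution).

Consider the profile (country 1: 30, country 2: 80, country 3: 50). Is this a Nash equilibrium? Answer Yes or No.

Total = 160 ≥ 80: provided.
Country 1 (pledges 30, payoff 78): dropping to 0 → total 130, payoff 108. Profitable deviation.

No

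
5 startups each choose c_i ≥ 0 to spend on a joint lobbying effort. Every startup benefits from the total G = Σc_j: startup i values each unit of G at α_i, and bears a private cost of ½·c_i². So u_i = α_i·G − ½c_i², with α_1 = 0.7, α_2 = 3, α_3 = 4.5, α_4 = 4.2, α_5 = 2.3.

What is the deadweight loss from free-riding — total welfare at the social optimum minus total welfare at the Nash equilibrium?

Startup i's FOC: ∂u_i/∂c_i = α_i − c_i = 0, so c_i* = α_i.
NE contributions = (0.7, 3, 4.5, 4.2, 2.3); G = 14.7.
W^NE = (Σα)·G − ½Σα_i² = 14.7² − ½·52.67 = 189.755.
Planner sets c_i = Σα_j = 14.7 for every i, so G^SO = 5·14.7 = 73.5.
W^SO = (Σα)·G^SO − ½·5·(Σα)² = (5/2)·14.7² = 540.225.
Deadweight loss = W^SO − W^NE = 350.47.

350.47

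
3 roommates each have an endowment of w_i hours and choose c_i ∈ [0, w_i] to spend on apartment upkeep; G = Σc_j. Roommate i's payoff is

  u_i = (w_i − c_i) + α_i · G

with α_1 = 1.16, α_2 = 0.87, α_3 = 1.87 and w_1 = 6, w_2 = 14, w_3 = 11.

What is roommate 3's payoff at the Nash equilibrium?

∂u_i/∂c_i = α_i − 1, so roommate i contributes w_i if α_i > 1, else 0.
α_i > 1 for i ∈ {1, 3}; NE contributions (6, 0, 11), G = 17.
u_3 = (11 − 11) + 1.87·17 = 31.79.

31.79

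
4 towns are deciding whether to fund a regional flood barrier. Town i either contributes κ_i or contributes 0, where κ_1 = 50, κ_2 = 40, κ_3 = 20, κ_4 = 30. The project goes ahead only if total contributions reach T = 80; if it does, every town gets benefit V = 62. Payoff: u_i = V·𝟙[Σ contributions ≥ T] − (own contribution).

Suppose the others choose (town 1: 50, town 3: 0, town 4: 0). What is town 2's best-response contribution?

40

Others' total = 50. Contributing 40 brings total to 90 ≥ 80: gain V − κ_2 = 22.
Best response: 40.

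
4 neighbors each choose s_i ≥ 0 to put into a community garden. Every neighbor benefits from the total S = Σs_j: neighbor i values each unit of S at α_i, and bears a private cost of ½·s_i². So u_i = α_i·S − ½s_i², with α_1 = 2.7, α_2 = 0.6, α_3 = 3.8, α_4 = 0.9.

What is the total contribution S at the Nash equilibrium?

Neighbor i's FOC: ∂u_i/∂s_i = α_i − s_i = 0, so s_i* = α_i.
NE contributions = (2.7, 0.6, 3.8, 0.9); S = 8.

8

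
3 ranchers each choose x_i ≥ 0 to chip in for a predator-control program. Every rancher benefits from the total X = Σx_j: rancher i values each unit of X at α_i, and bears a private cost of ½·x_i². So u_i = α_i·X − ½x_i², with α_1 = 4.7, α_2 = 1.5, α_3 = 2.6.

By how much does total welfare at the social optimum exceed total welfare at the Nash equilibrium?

Rancher i's FOC: ∂u_i/∂x_i = α_i − x_i = 0, so x_i* = α_i.
NE contributions = (4.7, 1.5, 2.6); X = 8.8.
W^NE = (Σα)·X − ½Σα_i² = 8.8² − ½·31.1 = 61.89.
Planner sets x_i = Σα_j = 8.8 for every i, so X^SO = 3·8.8 = 26.4.
W^SO = (Σα)·X^SO − ½·3·(Σα)² = (3/2)·8.8² = 116.16.
Deadweight loss = W^SO − W^NE = 54.27.

54.27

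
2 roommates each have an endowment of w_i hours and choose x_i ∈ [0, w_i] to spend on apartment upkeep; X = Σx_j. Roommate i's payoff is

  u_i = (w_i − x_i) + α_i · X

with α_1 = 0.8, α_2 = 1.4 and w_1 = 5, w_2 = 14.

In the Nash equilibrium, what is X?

∂u_i/∂x_i = α_i − 1, so roommate i contributes w_i if α_i > 1, else 0.
α_i > 1 for i ∈ {2}; NE contributions (0, 14), X = 14.

14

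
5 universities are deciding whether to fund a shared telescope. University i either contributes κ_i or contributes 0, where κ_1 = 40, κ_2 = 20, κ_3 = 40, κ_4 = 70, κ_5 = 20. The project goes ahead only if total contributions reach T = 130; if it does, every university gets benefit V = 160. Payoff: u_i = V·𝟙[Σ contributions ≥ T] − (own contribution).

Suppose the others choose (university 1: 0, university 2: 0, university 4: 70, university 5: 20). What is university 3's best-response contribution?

Others' total = 90. Contributing 40 brings total to 130 ≥ 130: gain V − κ_3 = 120.
Best response: 40.

40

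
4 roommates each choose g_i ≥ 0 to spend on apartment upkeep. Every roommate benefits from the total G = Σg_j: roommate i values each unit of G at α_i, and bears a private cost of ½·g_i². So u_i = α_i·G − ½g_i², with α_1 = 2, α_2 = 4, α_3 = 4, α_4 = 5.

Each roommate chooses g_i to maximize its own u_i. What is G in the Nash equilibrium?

15

Roommate i's FOC: ∂u_i/∂g_i = α_i − g_i = 0, so g_i* = α_i.
NE contributions = (2, 4, 4, 5); G = 15.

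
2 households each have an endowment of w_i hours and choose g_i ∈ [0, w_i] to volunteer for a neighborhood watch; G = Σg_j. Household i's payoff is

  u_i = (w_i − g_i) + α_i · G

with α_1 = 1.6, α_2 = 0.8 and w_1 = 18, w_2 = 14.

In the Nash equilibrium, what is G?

18

∂u_i/∂g_i = α_i − 1, so household i contributes w_i if α_i > 1, else 0.
α_i > 1 for i ∈ {1}; NE contributions (18, 0), G = 18.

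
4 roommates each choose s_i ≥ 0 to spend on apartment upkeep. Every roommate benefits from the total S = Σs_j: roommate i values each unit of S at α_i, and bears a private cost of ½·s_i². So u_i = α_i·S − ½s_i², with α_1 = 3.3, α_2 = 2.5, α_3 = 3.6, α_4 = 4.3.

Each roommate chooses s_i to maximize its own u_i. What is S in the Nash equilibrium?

13.7

Roommate i's FOC: ∂u_i/∂s_i = α_i − s_i = 0, so s_i* = α_i.
NE contributions = (3.3, 2.5, 3.6, 4.3); S = 13.7.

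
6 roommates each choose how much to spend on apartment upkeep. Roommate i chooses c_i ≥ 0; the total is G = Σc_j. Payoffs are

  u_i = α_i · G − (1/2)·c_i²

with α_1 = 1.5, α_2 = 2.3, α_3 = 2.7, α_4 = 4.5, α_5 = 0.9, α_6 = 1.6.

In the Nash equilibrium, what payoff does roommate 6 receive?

Roommate i's FOC: ∂u_i/∂c_i = α_i − c_i = 0, so c_i* = α_i.
NE contributions = (1.5, 2.3, 2.7, 4.5, 0.9, 1.6); G = 13.5.
u_6 = α_6·G − ½·(c_6)² = 1.6·13.5 − ½·1.6² = 20.32.

20.32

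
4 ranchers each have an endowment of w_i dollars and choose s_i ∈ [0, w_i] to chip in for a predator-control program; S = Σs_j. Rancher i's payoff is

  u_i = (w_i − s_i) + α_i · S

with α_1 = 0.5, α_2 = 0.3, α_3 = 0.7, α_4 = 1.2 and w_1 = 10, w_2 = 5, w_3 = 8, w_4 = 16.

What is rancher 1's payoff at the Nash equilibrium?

∂u_i/∂s_i = α_i − 1, so rancher i contributes w_i if α_i > 1, else 0.
α_i > 1 for i ∈ {4}; NE contributions (0, 0, 0, 16), S = 16.
u_1 = (10 − 0) + 0.5·16 = 18.

18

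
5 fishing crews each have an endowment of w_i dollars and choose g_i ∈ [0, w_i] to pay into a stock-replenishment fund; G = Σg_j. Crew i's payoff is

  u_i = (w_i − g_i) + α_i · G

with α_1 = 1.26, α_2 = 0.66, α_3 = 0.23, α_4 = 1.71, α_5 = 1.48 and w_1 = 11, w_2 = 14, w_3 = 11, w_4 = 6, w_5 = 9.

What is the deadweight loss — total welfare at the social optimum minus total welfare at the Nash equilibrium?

108.5

∂u_i/∂g_i = α_i − 1, so crew i contributes w_i if α_i > 1, else 0.
α_i > 1 for i ∈ {1, 4, 5}; NE contributions (11, 0, 0, 6, 9), G = 26.
W^NE = Σw_i − G^NE + (Σα_i)·G^NE = 51 + 4.34·26 = 163.84.
Planner: ∂(Σu_j)/∂g_i = Σα_j − 1 = 4.34 > 0, so everyone contributes w_i; G^SO = 51, W^SO = 51 + 4.34·51 = 272.34.
Deadweight loss = 108.5.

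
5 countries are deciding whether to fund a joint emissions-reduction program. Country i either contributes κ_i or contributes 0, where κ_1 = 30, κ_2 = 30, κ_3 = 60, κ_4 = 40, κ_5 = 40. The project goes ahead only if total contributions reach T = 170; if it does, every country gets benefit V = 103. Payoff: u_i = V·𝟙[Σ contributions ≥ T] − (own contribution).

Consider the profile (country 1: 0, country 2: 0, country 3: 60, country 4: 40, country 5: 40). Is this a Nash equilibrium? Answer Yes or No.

No

Total = 140 < 170: not provided.
Country 1 (pledges 0, payoff 0): pledging 30 → total 170, payoff 73. Profitable deviation.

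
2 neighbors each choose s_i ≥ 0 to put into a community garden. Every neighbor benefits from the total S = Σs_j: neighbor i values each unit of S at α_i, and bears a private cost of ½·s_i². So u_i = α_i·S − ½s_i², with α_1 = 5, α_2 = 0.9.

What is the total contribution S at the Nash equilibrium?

5.9

Neighbor i's FOC: ∂u_i/∂s_i = α_i − s_i = 0, so s_i* = α_i.
NE contributions = (5, 0.9); S = 5.9.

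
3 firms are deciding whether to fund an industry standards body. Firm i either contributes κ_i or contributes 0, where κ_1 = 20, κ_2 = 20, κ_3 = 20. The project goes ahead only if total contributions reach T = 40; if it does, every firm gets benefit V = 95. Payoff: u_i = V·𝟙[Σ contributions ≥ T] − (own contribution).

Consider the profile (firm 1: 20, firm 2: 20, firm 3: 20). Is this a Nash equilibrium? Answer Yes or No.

Total = 60 ≥ 40: provided.
Firm 1 (pledges 20, payoff 75): dropping to 0 → total 40, payoff 95. Profitable deviation.

No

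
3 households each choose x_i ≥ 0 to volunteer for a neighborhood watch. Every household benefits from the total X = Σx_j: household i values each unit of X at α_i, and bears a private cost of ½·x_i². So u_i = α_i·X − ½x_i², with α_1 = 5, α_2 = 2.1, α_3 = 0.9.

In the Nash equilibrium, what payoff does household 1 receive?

Household i's FOC: ∂u_i/∂x_i = α_i − x_i = 0, so x_i* = α_i.
NE contributions = (5, 2.1, 0.9); X = 8.
u_1 = α_1·X − ½·(x_1)² = 5·8 − ½·5² = 27.5.

27.5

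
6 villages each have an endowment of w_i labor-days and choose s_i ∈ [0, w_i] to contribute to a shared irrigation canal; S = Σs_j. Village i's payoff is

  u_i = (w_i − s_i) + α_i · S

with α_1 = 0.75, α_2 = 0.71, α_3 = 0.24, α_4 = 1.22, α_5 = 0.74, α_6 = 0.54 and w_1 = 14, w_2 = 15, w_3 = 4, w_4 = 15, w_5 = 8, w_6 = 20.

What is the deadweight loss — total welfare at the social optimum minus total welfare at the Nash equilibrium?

∂u_i/∂s_i = α_i − 1, so village i contributes w_i if α_i > 1, else 0.
α_i > 1 for i ∈ {4}; NE contributions (0, 0, 0, 15, 0, 0), S = 15.
W^NE = Σw_i − S^NE + (Σα_i)·S^NE = 76 + 3.2·15 = 124.
Planner: ∂(Σu_j)/∂s_i = Σα_j − 1 = 3.2 > 0, so everyone contributes w_i; S^SO = 76, W^SO = 76 + 3.2·76 = 319.2.
Deadweight loss = 195.2.

195.2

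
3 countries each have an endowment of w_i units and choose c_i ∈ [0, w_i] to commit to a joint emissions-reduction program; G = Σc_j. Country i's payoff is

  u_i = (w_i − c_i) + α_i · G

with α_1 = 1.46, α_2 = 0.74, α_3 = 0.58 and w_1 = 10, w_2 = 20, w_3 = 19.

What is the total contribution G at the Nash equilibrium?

∂u_i/∂c_i = α_i − 1, so country i contributes w_i if α_i > 1, else 0.
α_i > 1 for i ∈ {1}; NE contributions (10, 0, 0), G = 10.

10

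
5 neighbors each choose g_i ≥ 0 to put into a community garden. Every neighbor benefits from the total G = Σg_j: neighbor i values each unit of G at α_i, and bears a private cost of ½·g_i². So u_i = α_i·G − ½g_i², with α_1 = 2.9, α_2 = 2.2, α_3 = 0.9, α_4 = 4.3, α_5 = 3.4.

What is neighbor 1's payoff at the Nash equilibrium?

35.525

Neighbor i's FOC: ∂u_i/∂g_i = α_i − g_i = 0, so g_i* = α_i.
NE contributions = (2.9, 2.2, 0.9, 4.3, 3.4); G = 13.7.
u_1 = α_1·G − ½·(g_1)² = 2.9·13.7 − ½·2.9² = 35.525.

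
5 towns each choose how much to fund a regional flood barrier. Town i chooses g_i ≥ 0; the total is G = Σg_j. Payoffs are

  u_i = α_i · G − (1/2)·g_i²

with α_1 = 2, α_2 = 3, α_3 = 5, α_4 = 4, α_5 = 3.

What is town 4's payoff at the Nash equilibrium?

Town i's FOC: ∂u_i/∂g_i = α_i − g_i = 0, so g_i* = α_i.
NE contributions = (2, 3, 5, 4, 3); G = 17.
u_4 = α_4·G − ½·(g_4)² = 4·17 − ½·4² = 60.

60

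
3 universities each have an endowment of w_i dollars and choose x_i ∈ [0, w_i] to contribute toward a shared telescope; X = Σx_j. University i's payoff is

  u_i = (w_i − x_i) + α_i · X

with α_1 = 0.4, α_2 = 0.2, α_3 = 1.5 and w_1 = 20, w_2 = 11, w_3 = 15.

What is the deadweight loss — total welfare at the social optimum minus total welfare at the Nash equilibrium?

∂u_i/∂x_i = α_i − 1, so university i contributes w_i if α_i > 1, else 0.
α_i > 1 for i ∈ {3}; NE contributions (0, 0, 15), X = 15.
W^NE = Σw_i − X^NE + (Σα_i)·X^NE = 46 + 1.1·15 = 62.5.
Planner: ∂(Σu_j)/∂x_i = Σα_j − 1 = 1.1 > 0, so everyone contributes w_i; X^SO = 46, W^SO = 46 + 1.1·46 = 96.6.
Deadweight loss = 34.1.

34.1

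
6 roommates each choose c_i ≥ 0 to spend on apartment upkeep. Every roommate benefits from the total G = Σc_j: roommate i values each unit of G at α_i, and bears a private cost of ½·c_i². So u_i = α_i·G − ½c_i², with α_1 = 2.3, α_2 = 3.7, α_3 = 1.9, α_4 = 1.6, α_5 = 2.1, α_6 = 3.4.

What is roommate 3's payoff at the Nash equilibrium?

Roommate i's FOC: ∂u_i/∂c_i = α_i − c_i = 0, so c_i* = α_i.
NE contributions = (2.3, 3.7, 1.9, 1.6, 2.1, 3.4); G = 15.
u_3 = α_3·G − ½·(c_3)² = 1.9·15 − ½·1.9² = 26.695.

26.695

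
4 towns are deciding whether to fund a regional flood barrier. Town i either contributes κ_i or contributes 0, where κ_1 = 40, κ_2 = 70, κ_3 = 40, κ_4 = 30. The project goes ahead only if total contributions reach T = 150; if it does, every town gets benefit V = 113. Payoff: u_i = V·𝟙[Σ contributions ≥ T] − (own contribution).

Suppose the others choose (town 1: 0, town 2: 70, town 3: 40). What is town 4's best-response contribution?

Others' total = 110. Even contributing 30 gives 140 < 150: no benefit either way.
Best response: 0.

0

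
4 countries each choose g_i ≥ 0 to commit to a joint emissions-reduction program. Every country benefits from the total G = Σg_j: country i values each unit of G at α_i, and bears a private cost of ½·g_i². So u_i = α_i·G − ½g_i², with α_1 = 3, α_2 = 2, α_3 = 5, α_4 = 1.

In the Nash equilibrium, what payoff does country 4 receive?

Country i's FOC: ∂u_i/∂g_i = α_i − g_i = 0, so g_i* = α_i.
NE contributions = (3, 2, 5, 1); G = 11.
u_4 = α_4·G − ½·(g_4)² = 1·11 − ½·1² = 10.5.

10.5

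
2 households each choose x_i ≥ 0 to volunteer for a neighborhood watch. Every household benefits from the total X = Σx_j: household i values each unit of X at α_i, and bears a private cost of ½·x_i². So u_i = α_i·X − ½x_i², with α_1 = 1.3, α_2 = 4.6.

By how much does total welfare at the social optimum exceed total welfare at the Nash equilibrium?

11.425

Household i's FOC: ∂u_i/∂x_i = α_i − x_i = 0, so x_i* = α_i.
NE contributions = (1.3, 4.6); X = 5.9.
W^NE = (Σα)·X − ½Σα_i² = 5.9² − ½·22.85 = 23.385.
Planner sets x_i = Σα_j = 5.9 for every i, so X^SO = 2·5.9 = 11.8.
W^SO = (Σα)·X^SO − ½·2·(Σα)² = (2/2)·5.9² = 34.81.
Deadweight loss = W^SO − W^NE = 11.425.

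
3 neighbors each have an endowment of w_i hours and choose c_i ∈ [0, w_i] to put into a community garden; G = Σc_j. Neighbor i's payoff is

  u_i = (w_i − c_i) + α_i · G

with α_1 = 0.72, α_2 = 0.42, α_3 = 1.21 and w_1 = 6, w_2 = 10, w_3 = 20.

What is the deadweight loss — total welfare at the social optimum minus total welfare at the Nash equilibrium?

∂u_i/∂c_i = α_i − 1, so neighbor i contributes w_i if α_i > 1, else 0.
α_i > 1 for i ∈ {3}; NE contributions (0, 0, 20), G = 20.
W^NE = Σw_i − G^NE + (Σα_i)·G^NE = 36 + 1.35·20 = 63.
Planner: ∂(Σu_j)/∂c_i = Σα_j − 1 = 1.35 > 0, so everyone contributes w_i; G^SO = 36, W^SO = 36 + 1.35·36 = 84.6.
Deadweight loss = 21.6.

21.6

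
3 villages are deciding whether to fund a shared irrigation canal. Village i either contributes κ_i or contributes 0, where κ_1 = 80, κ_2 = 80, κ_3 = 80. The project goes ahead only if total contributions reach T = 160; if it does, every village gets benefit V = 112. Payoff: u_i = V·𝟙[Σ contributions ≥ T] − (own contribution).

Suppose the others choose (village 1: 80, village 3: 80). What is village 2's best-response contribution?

0

Others' total = 160 ≥ 160; contributing adds cost 80 for no extra benefit.
Best response: 0.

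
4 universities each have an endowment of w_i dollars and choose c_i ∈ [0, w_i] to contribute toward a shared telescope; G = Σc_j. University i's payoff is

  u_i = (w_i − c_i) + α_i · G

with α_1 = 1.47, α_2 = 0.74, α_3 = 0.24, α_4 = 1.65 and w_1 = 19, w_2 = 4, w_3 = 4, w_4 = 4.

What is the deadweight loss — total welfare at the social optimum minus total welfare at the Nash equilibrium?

24.8

∂u_i/∂c_i = α_i − 1, so university i contributes w_i if α_i > 1, else 0.
α_i > 1 for i ∈ {1, 4}; NE contributions (19, 0, 0, 4), G = 23.
W^NE = Σw_i − G^NE + (Σα_i)·G^NE = 31 + 3.1·23 = 102.3.
Planner: ∂(Σu_j)/∂c_i = Σα_j − 1 = 3.1 > 0, so everyone contributes w_i; G^SO = 31, W^SO = 31 + 3.1·31 = 127.1.
Deadweight loss = 24.8.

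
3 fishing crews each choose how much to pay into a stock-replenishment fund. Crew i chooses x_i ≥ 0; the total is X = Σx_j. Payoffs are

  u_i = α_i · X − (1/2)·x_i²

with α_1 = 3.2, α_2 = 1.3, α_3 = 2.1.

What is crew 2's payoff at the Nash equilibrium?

Crew i's FOC: ∂u_i/∂x_i = α_i − x_i = 0, so x_i* = α_i.
NE contributions = (3.2, 1.3, 2.1); X = 6.6.
u_2 = α_2·X − ½·(x_2)² = 1.3·6.6 − ½·1.3² = 7.735.

7.735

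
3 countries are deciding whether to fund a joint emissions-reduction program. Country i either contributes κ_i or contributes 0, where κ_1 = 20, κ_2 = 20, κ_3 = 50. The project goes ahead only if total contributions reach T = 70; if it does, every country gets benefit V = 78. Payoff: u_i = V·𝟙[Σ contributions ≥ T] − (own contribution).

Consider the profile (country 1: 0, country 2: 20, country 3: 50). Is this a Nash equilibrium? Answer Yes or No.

Total = 70 ≥ 70: provided.
Country 1 (pledges 0, payoff 78): pledging 20 → total 90, payoff 58. No gain.
Country 2 (pledges 20, payoff 58): dropping to 0 → total 50, payoff 0. No gain.
Country 3 (pledges 50, payoff 28): dropping to 0 → total 20, payoff 0. No gain.

Yes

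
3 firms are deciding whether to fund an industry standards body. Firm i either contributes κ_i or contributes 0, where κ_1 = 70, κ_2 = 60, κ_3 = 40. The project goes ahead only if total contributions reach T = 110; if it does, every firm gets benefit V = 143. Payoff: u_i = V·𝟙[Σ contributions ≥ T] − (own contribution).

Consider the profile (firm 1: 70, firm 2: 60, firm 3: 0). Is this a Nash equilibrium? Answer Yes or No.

Yes

Total = 130 ≥ 110: provided.
Firm 1 (pledges 70, payoff 73): dropping to 0 → total 60, payoff 0. No gain.
Firm 2 (pledges 60, payoff 83): dropping to 0 → total 70, payoff 0. No gain.
Firm 3 (pledges 0, payoff 143): pledging 40 → total 170, payoff 103. No gain.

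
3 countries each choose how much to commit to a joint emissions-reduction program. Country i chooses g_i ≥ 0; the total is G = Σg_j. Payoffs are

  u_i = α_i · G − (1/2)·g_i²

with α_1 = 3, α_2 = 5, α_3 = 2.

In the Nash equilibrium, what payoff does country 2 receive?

Country i's FOC: ∂u_i/∂g_i = α_i − g_i = 0, so g_i* = α_i.
NE contributions = (3, 5, 2); G = 10.
u_2 = α_2·G − ½·(g_2)² = 5·10 − ½·5² = 37.5.

37.5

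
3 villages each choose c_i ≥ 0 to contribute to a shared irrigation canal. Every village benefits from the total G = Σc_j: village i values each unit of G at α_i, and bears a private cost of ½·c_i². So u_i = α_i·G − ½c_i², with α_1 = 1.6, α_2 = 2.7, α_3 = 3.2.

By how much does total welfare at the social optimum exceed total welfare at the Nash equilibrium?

38.17

Village i's FOC: ∂u_i/∂c_i = α_i − c_i = 0, so c_i* = α_i.
NE contributions = (1.6, 2.7, 3.2); G = 7.5.
W^NE = (Σα)·G − ½Σα_i² = 7.5² − ½·20.09 = 46.205.
Planner sets c_i = Σα_j = 7.5 for every i, so G^SO = 3·7.5 = 22.5.
W^SO = (Σα)·G^SO − ½·3·(Σα)² = (3/2)·7.5² = 84.375.
Deadweight loss = W^SO − W^NE = 38.17.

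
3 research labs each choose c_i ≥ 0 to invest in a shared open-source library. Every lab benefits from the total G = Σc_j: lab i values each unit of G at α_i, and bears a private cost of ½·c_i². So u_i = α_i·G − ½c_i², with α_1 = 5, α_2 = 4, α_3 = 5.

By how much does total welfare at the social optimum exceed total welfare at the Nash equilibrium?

Lab i's FOC: ∂u_i/∂c_i = α_i − c_i = 0, so c_i* = α_i.
NE contributions = (5, 4, 5); G = 14.
W^NE = (Σα)·G − ½Σα_i² = 14² − ½·66 = 163.
Planner sets c_i = Σα_j = 14 for every i, so G^SO = 3·14 = 42.
W^SO = (Σα)·G^SO − ½·3·(Σα)² = (3/2)·14² = 294.
Deadweight loss = W^SO − W^NE = 131.

131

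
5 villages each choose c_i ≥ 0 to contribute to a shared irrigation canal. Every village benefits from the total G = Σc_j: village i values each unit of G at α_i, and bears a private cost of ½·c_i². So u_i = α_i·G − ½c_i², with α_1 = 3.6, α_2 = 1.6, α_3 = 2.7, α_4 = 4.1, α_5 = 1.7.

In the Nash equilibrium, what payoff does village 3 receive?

33.345

Village i's FOC: ∂u_i/∂c_i = α_i − c_i = 0, so c_i* = α_i.
NE contributions = (3.6, 1.6, 2.7, 4.1, 1.7); G = 13.7.
u_3 = α_3·G − ½·(c_3)² = 2.7·13.7 − ½·2.7² = 33.345.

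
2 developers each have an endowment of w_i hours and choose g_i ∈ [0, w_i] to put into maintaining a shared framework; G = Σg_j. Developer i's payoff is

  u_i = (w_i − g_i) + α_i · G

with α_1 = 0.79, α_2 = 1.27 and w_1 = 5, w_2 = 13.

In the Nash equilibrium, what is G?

13

∂u_i/∂g_i = α_i − 1, so developer i contributes w_i if α_i > 1, else 0.
α_i > 1 for i ∈ {2}; NE contributions (0, 13), G = 13.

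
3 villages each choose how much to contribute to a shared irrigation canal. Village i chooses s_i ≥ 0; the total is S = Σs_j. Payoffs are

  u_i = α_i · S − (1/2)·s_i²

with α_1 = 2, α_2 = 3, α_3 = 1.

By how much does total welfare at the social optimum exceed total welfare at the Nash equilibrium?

25

Village i's FOC: ∂u_i/∂s_i = α_i − s_i = 0, so s_i* = α_i.
NE contributions = (2, 3, 1); S = 6.
W^NE = (Σα)·S − ½Σα_i² = 6² − ½·14 = 29.
Planner sets s_i = Σα_j = 6 for every i, so S^SO = 3·6 = 18.
W^SO = (Σα)·S^SO − ½·3·(Σα)² = (3/2)·6² = 54.
Deadweight loss = W^SO − W^NE = 25.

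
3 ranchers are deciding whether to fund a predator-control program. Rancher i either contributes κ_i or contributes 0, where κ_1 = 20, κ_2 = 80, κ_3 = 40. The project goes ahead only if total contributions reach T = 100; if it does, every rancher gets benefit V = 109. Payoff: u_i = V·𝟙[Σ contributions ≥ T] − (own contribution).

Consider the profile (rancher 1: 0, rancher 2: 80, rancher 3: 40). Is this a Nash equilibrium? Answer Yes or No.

Total = 120 ≥ 100: provided.
Rancher 1 (pledges 0, payoff 109): pledging 20 → total 140, payoff 89. No gain.
Rancher 2 (pledges 80, payoff 29): dropping to 0 → total 40, payoff 0. No gain.
Rancher 3 (pledges 40, payoff 69): dropping to 0 → total 80, payoff 0. No gain.

Yes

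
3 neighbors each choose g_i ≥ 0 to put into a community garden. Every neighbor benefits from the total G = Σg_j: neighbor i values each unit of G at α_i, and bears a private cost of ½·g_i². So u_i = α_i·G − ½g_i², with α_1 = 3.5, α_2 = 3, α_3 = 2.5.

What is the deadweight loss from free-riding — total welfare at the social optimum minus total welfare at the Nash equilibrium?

Neighbor i's FOC: ∂u_i/∂g_i = α_i − g_i = 0, so g_i* = α_i.
NE contributions = (3.5, 3, 2.5); G = 9.
W^NE = (Σα)·G − ½Σα_i² = 9² − ½·27.5 = 67.25.
Planner sets g_i = Σα_j = 9 for every i, so G^SO = 3·9 = 27.
W^SO = (Σα)·G^SO − ½·3·(Σα)² = (3/2)·9² = 121.5.
Deadweight loss = W^SO − W^NE = 54.25.

54.25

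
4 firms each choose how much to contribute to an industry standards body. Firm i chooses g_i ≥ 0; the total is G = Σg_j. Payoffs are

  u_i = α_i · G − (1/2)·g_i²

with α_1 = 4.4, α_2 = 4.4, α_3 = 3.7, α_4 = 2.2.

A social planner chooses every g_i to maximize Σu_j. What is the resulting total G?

Planner FOC: ∂(Σu_j)/∂g_i = (Σα_j) − g_i = 0, so g_i^SO = Σα_j = 14.7 for every i; G^SO = 58.8.

58.8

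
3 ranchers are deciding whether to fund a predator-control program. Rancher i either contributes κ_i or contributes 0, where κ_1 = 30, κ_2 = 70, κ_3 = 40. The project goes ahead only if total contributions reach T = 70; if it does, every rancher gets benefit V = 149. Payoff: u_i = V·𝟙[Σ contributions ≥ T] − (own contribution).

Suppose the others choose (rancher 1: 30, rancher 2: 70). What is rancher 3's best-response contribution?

0

Others' total = 100 ≥ 70; contributing adds cost 40 for no extra benefit.
Best response: 0.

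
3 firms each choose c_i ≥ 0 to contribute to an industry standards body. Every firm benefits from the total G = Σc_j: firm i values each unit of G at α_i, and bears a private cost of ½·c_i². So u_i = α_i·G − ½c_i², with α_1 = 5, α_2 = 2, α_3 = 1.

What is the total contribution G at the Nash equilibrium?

8

Firm i's FOC: ∂u_i/∂c_i = α_i − c_i = 0, so c_i* = α_i.
NE contributions = (5, 2, 1); G = 8.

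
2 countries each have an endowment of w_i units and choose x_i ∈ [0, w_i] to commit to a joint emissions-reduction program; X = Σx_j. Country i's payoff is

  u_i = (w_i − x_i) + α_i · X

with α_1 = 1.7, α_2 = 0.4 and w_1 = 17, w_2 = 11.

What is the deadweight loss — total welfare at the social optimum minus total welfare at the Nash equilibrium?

∂u_i/∂x_i = α_i − 1, so country i contributes w_i if α_i > 1, else 0.
α_i > 1 for i ∈ {1}; NE contributions (17, 0), X = 17.
W^NE = Σw_i − X^NE + (Σα_i)·X^NE = 28 + 1.1·17 = 46.7.
Planner: ∂(Σu_j)/∂x_i = Σα_j − 1 = 1.1 > 0, so everyone contributes w_i; X^SO = 28, W^SO = 28 + 1.1·28 = 58.8.
Deadweight loss = 12.1.

12.1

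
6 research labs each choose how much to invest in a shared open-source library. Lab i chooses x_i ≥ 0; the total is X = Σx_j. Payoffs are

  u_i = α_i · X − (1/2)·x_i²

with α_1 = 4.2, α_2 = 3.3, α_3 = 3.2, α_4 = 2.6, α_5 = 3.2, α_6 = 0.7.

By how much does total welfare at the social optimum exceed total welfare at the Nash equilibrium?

619.81

Lab i's FOC: ∂u_i/∂x_i = α_i − x_i = 0, so x_i* = α_i.
NE contributions = (4.2, 3.3, 3.2, 2.6, 3.2, 0.7); X = 17.2.
W^NE = (Σα)·X − ½Σα_i² = 17.2² − ½·56.26 = 267.71.
Planner sets x_i = Σα_j = 17.2 for every i, so X^SO = 6·17.2 = 103.2.
W^SO = (Σα)·X^SO − ½·6·(Σα)² = (6/2)·17.2² = 887.52.
Deadweight loss = W^SO − W^NE = 619.81.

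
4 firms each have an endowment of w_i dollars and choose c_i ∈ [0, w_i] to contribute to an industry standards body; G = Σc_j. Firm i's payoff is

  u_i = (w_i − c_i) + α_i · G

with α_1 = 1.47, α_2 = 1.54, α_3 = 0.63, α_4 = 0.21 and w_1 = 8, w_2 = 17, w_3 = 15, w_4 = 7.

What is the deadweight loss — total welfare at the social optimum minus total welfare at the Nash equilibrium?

∂u_i/∂c_i = α_i − 1, so firm i contributes w_i if α_i > 1, else 0.
α_i > 1 for i ∈ {1, 2}; NE contributions (8, 17, 0, 0), G = 25.
W^NE = Σw_i − G^NE + (Σα_i)·G^NE = 47 + 2.85·25 = 118.25.
Planner: ∂(Σu_j)/∂c_i = Σα_j − 1 = 2.85 > 0, so everyone contributes w_i; G^SO = 47, W^SO = 47 + 2.85·47 = 180.95.
Deadweight loss = 62.7.

62.7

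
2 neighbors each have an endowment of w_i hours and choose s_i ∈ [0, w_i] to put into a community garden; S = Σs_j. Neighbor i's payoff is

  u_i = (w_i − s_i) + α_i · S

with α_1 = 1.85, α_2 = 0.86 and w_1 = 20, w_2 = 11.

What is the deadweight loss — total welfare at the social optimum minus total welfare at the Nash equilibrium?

∂u_i/∂s_i = α_i − 1, so neighbor i contributes w_i if α_i > 1, else 0.
α_i > 1 for i ∈ {1}; NE contributions (20, 0), S = 20.
W^NE = Σw_i − S^NE + (Σα_i)·S^NE = 31 + 1.71·20 = 65.2.
Planner: ∂(Σu_j)/∂s_i = Σα_j − 1 = 1.71 > 0, so everyone contributes w_i; S^SO = 31, W^SO = 31 + 1.71·31 = 84.01.
Deadweight loss = 18.81.

18.81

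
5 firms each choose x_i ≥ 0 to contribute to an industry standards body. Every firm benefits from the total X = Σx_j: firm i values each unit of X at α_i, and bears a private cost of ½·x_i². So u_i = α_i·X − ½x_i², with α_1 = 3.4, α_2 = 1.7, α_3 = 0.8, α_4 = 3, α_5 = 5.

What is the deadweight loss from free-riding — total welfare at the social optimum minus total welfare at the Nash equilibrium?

Firm i's FOC: ∂u_i/∂x_i = α_i − x_i = 0, so x_i* = α_i.
NE contributions = (3.4, 1.7, 0.8, 3, 5); X = 13.9.
W^NE = (Σα)·X − ½Σα_i² = 13.9² − ½·49.09 = 168.665.
Planner sets x_i = Σα_j = 13.9 for every i, so X^SO = 5·13.9 = 69.5.
W^SO = (Σα)·X^SO − ½·5·(Σα)² = (5/2)·13.9² = 483.025.
Deadweight loss = W^SO − W^NE = 314.36.

314.36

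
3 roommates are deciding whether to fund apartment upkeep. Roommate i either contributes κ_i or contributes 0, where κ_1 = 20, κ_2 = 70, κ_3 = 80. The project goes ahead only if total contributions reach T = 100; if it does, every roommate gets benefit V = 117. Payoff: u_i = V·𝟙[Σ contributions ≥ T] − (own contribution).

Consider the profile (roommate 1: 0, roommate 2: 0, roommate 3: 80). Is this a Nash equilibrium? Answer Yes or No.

Total = 80 < 100: not provided.
Roommate 1 (pledges 0, payoff 0): pledging 20 → total 100, payoff 97. Profitable deviation.

No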